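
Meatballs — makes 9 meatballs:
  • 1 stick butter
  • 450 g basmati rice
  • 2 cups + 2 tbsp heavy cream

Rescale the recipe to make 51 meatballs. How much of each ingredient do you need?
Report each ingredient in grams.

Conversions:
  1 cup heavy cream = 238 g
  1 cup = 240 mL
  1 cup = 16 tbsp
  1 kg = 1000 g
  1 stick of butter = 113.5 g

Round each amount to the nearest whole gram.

butter: 643 g; basmati rice: 2550 g; heavy cream: 2866 g

Scaling factor: 51/9 = 17/3.
butter: 1 stick × 17/3 × 113.5 g/stick ≈ 643 g
basmati rice: 450 g × 17/3 = 2550 g
heavy cream: (2 cup + 2 tbsp = 2.125 cup) × 17/3 × 238 g/cup ≈ 2866 g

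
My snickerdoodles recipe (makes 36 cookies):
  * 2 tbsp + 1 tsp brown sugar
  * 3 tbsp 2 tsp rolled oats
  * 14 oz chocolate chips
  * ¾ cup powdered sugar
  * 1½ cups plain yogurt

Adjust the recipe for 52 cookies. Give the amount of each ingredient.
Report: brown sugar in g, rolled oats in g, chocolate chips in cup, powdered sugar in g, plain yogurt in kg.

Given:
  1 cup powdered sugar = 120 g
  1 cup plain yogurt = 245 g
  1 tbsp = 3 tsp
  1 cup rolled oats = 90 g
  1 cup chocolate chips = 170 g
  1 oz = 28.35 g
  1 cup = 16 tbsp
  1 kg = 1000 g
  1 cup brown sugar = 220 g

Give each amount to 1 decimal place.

brown sugar: 46.3 g; rolled oats: 29.8 g; chocolate chips: 3.4 cup; powdered sugar: 130.0 g; plain yogurt: 0.5 kg

Scaling factor: 52/36 = 13/9.
brown sugar: (2 tbsp + 1 tsp = 7/3 tbsp) × 13/9 ÷ 16 tbsp/cup × 220 g/cup ≈ 46.3 g
rolled oats: (3 tbsp + 2 tsp = 11/3 tbsp) × 13/9 ÷ 16 tbsp/cup × 90 g/cup ≈ 29.8 g
chocolate chips: 14 oz × 13/9 × 28.35 g/oz ÷ 170 g/cup ≈ 3.4 cup
powdered sugar: 0.75 cup × 13/9 × 120 g/cup = 130.0 g
plain yogurt: 1.5 cup × 13/9 × 245 g/cup ÷ 1000 g/kg ≈ 0.5 kg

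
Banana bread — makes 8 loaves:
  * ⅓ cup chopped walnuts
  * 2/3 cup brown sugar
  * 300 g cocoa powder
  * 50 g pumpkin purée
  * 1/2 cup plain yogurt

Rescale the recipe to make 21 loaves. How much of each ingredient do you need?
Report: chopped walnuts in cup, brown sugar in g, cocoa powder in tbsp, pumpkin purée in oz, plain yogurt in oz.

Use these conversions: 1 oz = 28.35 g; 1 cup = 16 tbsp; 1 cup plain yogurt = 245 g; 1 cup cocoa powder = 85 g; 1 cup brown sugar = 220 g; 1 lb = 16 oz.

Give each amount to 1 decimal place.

chopped walnuts: 0.9 cup; brown sugar: 385.0 g; cocoa powder: 148.2 tbsp; pumpkin purée: 4.6 oz; plain yogurt: 11.3 oz

Scaling factor: 21/8 = 2.625.
chopped walnuts: 1/3 cup × 21/8 ≈ 0.9 cup
brown sugar: 2/3 cup × 21/8 × 220 g/cup = 385.0 g
cocoa powder: 300 g × 21/8 ÷ 85 g/cup × 16 tbsp/cup ≈ 148.2 tbsp
pumpkin purée: 50 g × 21/8 ÷ 28.35 g/oz ≈ 4.6 oz
plain yogurt: 0.5 cup × 21/8 × 245 g/cup ÷ 28.35 g/oz ≈ 11.3 oz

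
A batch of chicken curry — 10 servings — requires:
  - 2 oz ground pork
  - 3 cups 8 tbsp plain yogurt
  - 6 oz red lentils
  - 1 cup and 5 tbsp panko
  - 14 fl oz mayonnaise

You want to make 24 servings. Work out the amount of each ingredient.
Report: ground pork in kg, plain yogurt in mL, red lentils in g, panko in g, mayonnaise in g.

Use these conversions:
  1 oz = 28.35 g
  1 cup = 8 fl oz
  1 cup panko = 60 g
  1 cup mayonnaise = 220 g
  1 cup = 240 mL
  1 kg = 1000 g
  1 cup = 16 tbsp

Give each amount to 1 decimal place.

ground pork: 0.1 kg; plain yogurt: 2016.0 mL; red lentils: 408.2 g; panko: 189.0 g; mayonnaise: 924.0 g

Scaling factor: 24/10 = 12/5 = 2.4.
ground pork: 2 oz × 12/5 × 28.35 g/oz ÷ 1000 g/kg ≈ 0.1 kg
plain yogurt: (3 cup + 8 tbsp = 3.5 cup) × 12/5 × 240 mL/cup = 2016.0 mL
red lentils: 6 oz × 12/5 × 28.35 g/oz ≈ 408.2 g
panko: (1 cup + 5 tbsp = 1.3125 cup) × 12/5 × 60 g/cup = 189.0 g
mayonnaise: 14 fl oz × 12/5 ÷ 8 fl oz/cup × 220 g/cup = 924.0 g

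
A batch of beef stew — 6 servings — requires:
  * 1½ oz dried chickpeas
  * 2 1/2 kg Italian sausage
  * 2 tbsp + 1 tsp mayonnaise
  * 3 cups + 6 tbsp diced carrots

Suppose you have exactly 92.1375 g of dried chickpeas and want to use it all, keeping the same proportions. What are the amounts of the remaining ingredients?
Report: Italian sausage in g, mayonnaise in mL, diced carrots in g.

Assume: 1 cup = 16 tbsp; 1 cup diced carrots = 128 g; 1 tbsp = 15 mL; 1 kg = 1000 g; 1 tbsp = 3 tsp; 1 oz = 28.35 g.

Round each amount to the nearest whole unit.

The original recipe has 42.525 g of dried chickpeas, so the scaling factor is 92.1375 ÷ 42.525 = 13/6.
Italian sausage: 2.5 kg × 13/6 × 1000 g/kg ≈ 5417 g
mayonnaise: (2 tbsp + 1 tsp = 7/3 tbsp) × 13/6 × 15 mL/tbsp ≈ 76 mL
diced carrots: (3 cup + 6 tbsp = 3.375 cup) × 13/6 × 128 g/cup = 936 g

Italian sausage: 5417 g; mayonnaise: 76 mL; diced carrots: 936 g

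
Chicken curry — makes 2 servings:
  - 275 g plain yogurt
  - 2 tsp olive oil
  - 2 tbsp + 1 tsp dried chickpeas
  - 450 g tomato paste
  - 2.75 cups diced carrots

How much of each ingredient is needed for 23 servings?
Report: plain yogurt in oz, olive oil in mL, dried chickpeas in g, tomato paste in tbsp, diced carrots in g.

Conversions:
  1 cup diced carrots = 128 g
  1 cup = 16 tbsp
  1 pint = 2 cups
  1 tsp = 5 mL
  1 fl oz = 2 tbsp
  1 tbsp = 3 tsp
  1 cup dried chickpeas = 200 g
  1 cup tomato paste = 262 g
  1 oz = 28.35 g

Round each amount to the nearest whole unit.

Scaling factor: 23/2 = 11.5.
plain yogurt: 275 g × 23/2 ÷ 28.35 g/oz ≈ 112 oz
olive oil: 2 tsp × 23/2 × 5 mL/tsp = 115 mL
dried chickpeas: (2 tbsp + 1 tsp = 7/3 tbsp) × 23/2 ÷ 16 tbsp/cup × 200 g/cup ≈ 335 g
tomato paste: 450 g × 23/2 ÷ 262 g/cup × 16 tbsp/cup ≈ 316 tbsp
diced carrots: 2.75 cup × 23/2 × 128 g/cup = 4048 g

plain yogurt: 112 oz; olive oil: 115 mL; dried chickpeas: 335 g; tomato paste: 316 tbsp; diced carrots: 4048 g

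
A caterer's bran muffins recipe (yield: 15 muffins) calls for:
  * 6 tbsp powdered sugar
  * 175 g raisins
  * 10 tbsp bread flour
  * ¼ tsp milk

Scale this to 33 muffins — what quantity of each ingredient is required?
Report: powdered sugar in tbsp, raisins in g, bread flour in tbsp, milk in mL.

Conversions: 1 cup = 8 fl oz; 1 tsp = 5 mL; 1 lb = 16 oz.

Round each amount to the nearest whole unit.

powdered sugar: 13 tbsp; raisins: 385 g; bread flour: 22 tbsp; milk: 3 mL

Scaling factor: 33/15 = 11/5 = 2.2.
powdered sugar: 6 tbsp × 11/5 ≈ 13 tbsp
raisins: 175 g × 11/5 = 385 g
bread flour: 10 tbsp × 11/5 = 22 tbsp
milk: 0.25 tsp × 11/5 × 5 mL/tsp ≈ 3 mL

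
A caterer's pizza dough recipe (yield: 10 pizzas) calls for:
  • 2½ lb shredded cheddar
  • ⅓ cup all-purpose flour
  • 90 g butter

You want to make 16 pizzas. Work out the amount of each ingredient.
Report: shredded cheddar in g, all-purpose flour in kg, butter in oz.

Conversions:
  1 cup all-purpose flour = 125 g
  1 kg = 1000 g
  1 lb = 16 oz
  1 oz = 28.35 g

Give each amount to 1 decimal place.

shredded cheddar: 1814.4 g; all-purpose flour: 0.1 kg; butter: 5.1 oz

Scaling factor: 16/10 = 8/5 = 1.6.
shredded cheddar: 2.5 lb × 8/5 × 16 oz/lb × 28.35 g/oz = 1814.4 g
all-purpose flour: 1/3 cup × 8/5 × 125 g/cup ÷ 1000 g/kg ≈ 0.1 kg
butter: 90 g × 8/5 ÷ 28.35 g/oz ≈ 5.1 oz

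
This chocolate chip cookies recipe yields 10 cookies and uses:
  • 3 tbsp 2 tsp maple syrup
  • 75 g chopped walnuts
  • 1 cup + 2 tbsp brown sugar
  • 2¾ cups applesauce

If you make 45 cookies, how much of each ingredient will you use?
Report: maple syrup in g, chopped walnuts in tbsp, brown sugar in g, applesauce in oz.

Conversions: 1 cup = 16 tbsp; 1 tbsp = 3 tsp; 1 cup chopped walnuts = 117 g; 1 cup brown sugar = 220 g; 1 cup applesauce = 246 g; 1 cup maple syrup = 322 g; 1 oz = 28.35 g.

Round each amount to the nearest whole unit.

maple syrup: 332 g; chopped walnuts: 46 tbsp; brown sugar: 1114 g; applesauce: 107 oz

Scaling factor: 45/10 = 9/2 = 4.5.
maple syrup: (3 tbsp + 2 tsp = 11/3 tbsp) × 9/2 ÷ 16 tbsp/cup × 322 g/cup ≈ 332 g
chopped walnuts: 75 g × 9/2 ÷ 117 g/cup × 16 tbsp/cup ≈ 46 tbsp
brown sugar: (1 cup + 2 tbsp = 1.125 cup) × 9/2 × 220 g/cup ≈ 1114 g
applesauce: 2.75 cup × 9/2 × 246 g/cup ÷ 28.35 g/oz ≈ 107 oz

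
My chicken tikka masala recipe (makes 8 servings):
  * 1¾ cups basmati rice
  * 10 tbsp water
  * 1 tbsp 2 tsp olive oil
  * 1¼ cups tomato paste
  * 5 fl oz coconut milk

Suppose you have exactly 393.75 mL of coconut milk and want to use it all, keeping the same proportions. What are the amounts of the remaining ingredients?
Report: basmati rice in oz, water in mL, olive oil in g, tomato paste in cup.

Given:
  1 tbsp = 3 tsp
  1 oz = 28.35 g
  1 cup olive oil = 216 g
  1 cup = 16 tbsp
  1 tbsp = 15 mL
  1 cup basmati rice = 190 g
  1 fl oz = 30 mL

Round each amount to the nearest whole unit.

basmati rice: 31 oz; water: 394 mL; olive oil: 59 g; tomato paste: 3 cup

The original recipe has 150 mL of coconut milk, so the scaling factor is 393.75 ÷ 150 = 21/8 = 2.625.
basmati rice: 1.75 cup × 21/8 × 190 g/cup ÷ 28.35 g/oz ≈ 31 oz
water: 10 tbsp × 21/8 × 15 mL/tbsp ≈ 394 mL
olive oil: (1 tbsp + 2 tsp = 5/3 tbsp) × 21/8 ÷ 16 tbsp/cup × 216 g/cup ≈ 59 g
tomato paste: 1.25 cup × 21/8 ≈ 3 cup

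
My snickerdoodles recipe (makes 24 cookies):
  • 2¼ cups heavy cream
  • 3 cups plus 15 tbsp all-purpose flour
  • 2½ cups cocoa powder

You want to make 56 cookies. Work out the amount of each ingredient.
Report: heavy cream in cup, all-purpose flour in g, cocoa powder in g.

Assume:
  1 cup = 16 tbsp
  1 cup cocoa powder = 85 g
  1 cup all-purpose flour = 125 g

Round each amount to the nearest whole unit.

heavy cream: 5 cup; all-purpose flour: 1148 g; cocoa powder: 496 g

Scaling factor: 56/24 = 7/3.
heavy cream: 2.25 cup × 7/3 ≈ 5 cup
all-purpose flour: (3 cup + 15 tbsp = 3.9375 cup) × 7/3 × 125 g/cup ≈ 1148 g
cocoa powder: 2.5 cup × 7/3 × 85 g/cup ≈ 496 g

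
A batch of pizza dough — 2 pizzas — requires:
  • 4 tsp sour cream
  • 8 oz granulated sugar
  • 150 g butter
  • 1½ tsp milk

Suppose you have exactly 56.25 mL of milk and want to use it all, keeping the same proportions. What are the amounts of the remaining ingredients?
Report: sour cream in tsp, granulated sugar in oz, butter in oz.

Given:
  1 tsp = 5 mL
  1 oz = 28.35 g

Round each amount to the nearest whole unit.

The original recipe has 7.5 mL of milk, so the scaling factor is 56.25 ÷ 7.5 = 15/2 = 7.5.
sour cream: 4 tsp × 15/2 = 30 tsp
granulated sugar: 8 oz × 15/2 = 60 oz
butter: 150 g × 15/2 ÷ 28.35 g/oz ≈ 40 oz

sour cream: 30 tsp; granulated sugar: 60 oz; butter: 40 oz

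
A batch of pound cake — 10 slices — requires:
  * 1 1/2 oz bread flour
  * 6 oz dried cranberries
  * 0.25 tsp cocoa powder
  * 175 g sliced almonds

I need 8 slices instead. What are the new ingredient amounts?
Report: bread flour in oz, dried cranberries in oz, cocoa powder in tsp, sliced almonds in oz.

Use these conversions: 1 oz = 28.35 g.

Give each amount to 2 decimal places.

Scaling factor: 8/10 = 4/5 = 0.8.
bread flour: 1.5 oz × 4/5 = 1.20 oz
dried cranberries: 6 oz × 4/5 = 4.80 oz
cocoa powder: 0.25 tsp × 4/5 = 0.20 tsp
sliced almonds: 175 g × 4/5 ÷ 28.35 g/oz ≈ 4.94 oz

bread flour: 1.20 oz; dried cranberries: 4.80 oz; cocoa powder: 0.20 tsp; sliced almonds: 4.94 oz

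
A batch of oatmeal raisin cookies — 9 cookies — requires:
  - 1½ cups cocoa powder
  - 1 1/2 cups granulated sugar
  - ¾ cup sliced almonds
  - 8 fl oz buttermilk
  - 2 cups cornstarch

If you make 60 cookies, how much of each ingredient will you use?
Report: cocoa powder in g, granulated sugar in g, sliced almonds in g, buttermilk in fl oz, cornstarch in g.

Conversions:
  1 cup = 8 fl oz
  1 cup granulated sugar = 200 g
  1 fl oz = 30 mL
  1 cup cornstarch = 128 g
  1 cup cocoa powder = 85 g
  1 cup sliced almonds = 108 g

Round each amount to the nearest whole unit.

Scaling factor: 60/9 = 20/3.
cocoa powder: 1.5 cup × 20/3 × 85 g/cup = 850 g
granulated sugar: 1.5 cup × 20/3 × 200 g/cup = 2000 g
sliced almonds: 0.75 cup × 20/3 × 108 g/cup = 540 g
buttermilk: 8 fl oz × 20/3 ≈ 53 fl oz
cornstarch: 2 cup × 20/3 × 128 g/cup ≈ 1707 g

cocoa powder: 850 g; granulated sugar: 2000 g; sliced almonds: 540 g; buttermilk: 53 fl oz; cornstarch: 1707 g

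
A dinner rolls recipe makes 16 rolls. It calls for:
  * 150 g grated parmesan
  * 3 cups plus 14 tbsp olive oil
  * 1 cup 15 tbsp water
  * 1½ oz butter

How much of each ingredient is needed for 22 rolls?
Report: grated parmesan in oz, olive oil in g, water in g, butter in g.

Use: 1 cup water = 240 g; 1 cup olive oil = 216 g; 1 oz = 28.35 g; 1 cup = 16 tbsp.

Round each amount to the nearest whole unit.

grated parmesan: 7 oz; olive oil: 1151 g; water: 639 g; butter: 58 g

Scaling factor: 22/16 = 11/8 = 1.375.
grated parmesan: 150 g × 11/8 ÷ 28.35 g/oz ≈ 7 oz
olive oil: (3 cup + 14 tbsp = 3.875 cup) × 11/8 × 216 g/cup ≈ 1151 g
water: (1 cup + 15 tbsp = 1.9375 cup) × 11/8 × 240 g/cup ≈ 639 g
butter: 1.5 oz × 11/8 × 28.35 g/oz ≈ 58 g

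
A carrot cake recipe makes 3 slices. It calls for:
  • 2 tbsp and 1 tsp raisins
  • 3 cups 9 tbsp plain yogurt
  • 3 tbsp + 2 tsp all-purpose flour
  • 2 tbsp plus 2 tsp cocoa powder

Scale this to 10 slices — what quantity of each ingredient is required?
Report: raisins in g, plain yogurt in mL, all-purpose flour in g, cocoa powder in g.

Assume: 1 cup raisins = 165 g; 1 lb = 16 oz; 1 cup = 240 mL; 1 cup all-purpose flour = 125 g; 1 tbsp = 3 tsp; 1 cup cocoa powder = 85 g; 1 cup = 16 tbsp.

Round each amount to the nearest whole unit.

Scaling factor: 10/3.
raisins: (2 tbsp + 1 tsp = 7/3 tbsp) × 10/3 ÷ 16 tbsp/cup × 165 g/cup ≈ 80 g
plain yogurt: (3 cup + 9 tbsp = 3.5625 cup) × 10/3 × 240 mL/cup = 2850 mL
all-purpose flour: (3 tbsp + 2 tsp = 11/3 tbsp) × 10/3 ÷ 16 tbsp/cup × 125 g/cup ≈ 95 g
cocoa powder: (2 tbsp + 2 tsp = 8/3 tbsp) × 10/3 ÷ 16 tbsp/cup × 85 g/cup ≈ 47 g

raisins: 80 g; plain yogurt: 2850 mL; all-purpose flour: 95 g; cocoa powder: 47 g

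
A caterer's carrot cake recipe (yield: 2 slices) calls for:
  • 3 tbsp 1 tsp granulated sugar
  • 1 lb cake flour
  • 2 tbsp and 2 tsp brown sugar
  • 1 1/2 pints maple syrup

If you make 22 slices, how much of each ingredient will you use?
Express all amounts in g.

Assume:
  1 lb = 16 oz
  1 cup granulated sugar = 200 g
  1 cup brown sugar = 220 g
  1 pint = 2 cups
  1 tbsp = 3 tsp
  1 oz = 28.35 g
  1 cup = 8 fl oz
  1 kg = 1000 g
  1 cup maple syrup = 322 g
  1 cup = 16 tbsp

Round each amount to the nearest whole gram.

Scaling factor: 22/2 = 11.
granulated sugar: (3 tbsp + 1 tsp = 10/3 tbsp) × 11 ÷ 16 tbsp/cup × 200 g/cup ≈ 458 g
cake flour: 1 lb × 11 × 16 oz/lb × 28.35 g/oz ≈ 4990 g
brown sugar: (2 tbsp + 2 tsp = 8/3 tbsp) × 11 ÷ 16 tbsp/cup × 220 g/cup ≈ 403 g
maple syrup: 1.5 pint × 11 × 2 cup/pint × 322 g/cup = 10626 g

granulated sugar: 458 g; cake flour: 4990 g; brown sugar: 403 g; maple syrup: 10626 g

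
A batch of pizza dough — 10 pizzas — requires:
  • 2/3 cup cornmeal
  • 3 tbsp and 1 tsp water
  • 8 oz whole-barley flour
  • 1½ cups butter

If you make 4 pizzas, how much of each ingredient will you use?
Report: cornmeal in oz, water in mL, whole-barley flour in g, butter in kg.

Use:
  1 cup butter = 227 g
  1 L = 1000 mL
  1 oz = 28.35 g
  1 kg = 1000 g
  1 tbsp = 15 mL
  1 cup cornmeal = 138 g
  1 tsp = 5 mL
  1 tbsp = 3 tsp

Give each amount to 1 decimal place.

cornmeal: 1.3 oz; water: 20.0 mL; whole-barley flour: 90.7 g; butter: 0.1 kg

Scaling factor: 4/10 = 2/5 = 0.4.
cornmeal: 2/3 cup × 2/5 × 138 g/cup ÷ 28.35 g/oz ≈ 1.3 oz
water: (3 tbsp + 1 tsp = 10/3 tbsp) × 2/5 × 15 mL/tbsp = 20.0 mL
whole-barley flour: 8 oz × 2/5 × 28.35 g/oz ≈ 90.7 g
butter: 1.5 cup × 2/5 × 227 g/cup ÷ 1000 g/kg ≈ 0.1 kg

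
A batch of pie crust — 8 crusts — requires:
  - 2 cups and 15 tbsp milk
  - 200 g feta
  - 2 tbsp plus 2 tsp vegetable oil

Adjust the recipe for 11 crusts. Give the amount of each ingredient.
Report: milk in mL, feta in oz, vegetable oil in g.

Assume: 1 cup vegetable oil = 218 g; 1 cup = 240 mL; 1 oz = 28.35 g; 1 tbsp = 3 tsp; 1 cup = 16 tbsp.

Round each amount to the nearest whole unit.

Scaling factor: 11/8 = 1.375.
milk: (2 cup + 15 tbsp = 2.9375 cup) × 11/8 × 240 mL/cup ≈ 969 mL
feta: 200 g × 11/8 ÷ 28.35 g/oz ≈ 10 oz
vegetable oil: (2 tbsp + 2 tsp = 8/3 tbsp) × 11/8 ÷ 16 tbsp/cup × 218 g/cup ≈ 50 g

milk: 969 mL; feta: 10 oz; vegetable oil: 50 g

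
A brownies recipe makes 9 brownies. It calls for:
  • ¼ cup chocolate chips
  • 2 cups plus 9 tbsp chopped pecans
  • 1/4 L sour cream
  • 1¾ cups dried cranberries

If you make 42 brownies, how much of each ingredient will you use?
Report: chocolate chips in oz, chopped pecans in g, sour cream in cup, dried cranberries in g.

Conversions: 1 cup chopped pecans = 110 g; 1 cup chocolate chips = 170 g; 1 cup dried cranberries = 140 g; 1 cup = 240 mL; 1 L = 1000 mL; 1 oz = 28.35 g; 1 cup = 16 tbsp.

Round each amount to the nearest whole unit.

chocolate chips: 7 oz; chopped pecans: 1315 g; sour cream: 5 cup; dried cranberries: 1143 g

Scaling factor: 42/9 = 14/3.
chocolate chips: 0.25 cup × 14/3 × 170 g/cup ÷ 28.35 g/oz ≈ 7 oz
chopped pecans: (2 cup + 9 tbsp = 2.5625 cup) × 14/3 × 110 g/cup ≈ 1315 g
sour cream: 0.25 L × 14/3 × 1000 mL/L ÷ 240 mL/cup ≈ 5 cup
dried cranberries: 1.75 cup × 14/3 × 140 g/cup ≈ 1143 g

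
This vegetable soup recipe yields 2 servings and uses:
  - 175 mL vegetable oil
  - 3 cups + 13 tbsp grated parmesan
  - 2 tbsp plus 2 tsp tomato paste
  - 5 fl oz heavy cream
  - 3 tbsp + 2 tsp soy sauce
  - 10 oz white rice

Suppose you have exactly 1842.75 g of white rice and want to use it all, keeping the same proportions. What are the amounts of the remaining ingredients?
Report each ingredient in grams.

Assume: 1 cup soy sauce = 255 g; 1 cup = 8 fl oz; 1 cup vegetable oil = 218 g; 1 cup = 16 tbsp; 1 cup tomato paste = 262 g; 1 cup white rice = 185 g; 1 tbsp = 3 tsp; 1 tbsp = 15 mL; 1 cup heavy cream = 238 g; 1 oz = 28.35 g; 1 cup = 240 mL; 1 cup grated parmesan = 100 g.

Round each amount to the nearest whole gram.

vegetable oil: 1033 g; grated parmesan: 2478 g; tomato paste: 284 g; heavy cream: 967 g; soy sauce: 380 g

The original recipe has 283.5 g of white rice, so the scaling factor is 1842.75 ÷ 283.5 = 13/2 = 6.5.
vegetable oil: 175 mL × 13/2 ÷ 240 mL/cup × 218 g/cup ≈ 1033 g
grated parmesan: (3 cup + 13 tbsp = 3.8125 cup) × 13/2 × 100 g/cup ≈ 2478 g
tomato paste: (2 tbsp + 2 tsp = 8/3 tbsp) × 13/2 ÷ 16 tbsp/cup × 262 g/cup ≈ 284 g
heavy cream: 5 fl oz × 13/2 ÷ 8 fl oz/cup × 238 g/cup ≈ 967 g
soy sauce: (3 tbsp + 2 tsp = 11/3 tbsp) × 13/2 ÷ 16 tbsp/cup × 255 g/cup ≈ 380 g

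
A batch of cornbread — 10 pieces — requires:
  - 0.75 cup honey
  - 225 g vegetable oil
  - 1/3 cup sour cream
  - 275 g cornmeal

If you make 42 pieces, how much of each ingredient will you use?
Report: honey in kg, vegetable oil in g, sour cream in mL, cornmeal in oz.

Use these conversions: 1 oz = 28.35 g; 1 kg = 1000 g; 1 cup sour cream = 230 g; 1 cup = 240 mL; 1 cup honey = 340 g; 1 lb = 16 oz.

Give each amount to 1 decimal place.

honey: 1.1 kg; vegetable oil: 945.0 g; sour cream: 336.0 mL; cornmeal: 40.7 oz

Scaling factor: 42/10 = 21/5 = 4.2.
honey: 0.75 cup × 21/5 × 340 g/cup ÷ 1000 g/kg ≈ 1.1 kg
vegetable oil: 225 g × 21/5 = 945.0 g
sour cream: 1/3 cup × 21/5 × 240 mL/cup = 336.0 mL
cornmeal: 275 g × 21/5 ÷ 28.35 g/oz ≈ 40.7 oz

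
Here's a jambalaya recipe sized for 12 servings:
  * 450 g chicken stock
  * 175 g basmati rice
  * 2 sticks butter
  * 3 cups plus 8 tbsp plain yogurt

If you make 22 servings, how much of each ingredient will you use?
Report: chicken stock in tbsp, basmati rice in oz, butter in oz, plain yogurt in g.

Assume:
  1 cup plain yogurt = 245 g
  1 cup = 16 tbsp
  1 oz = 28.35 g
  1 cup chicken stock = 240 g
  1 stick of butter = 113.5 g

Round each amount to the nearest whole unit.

Scaling factor: 22/12 = 11/6.
chicken stock: 450 g × 11/6 ÷ 240 g/cup × 16 tbsp/cup = 55 tbsp
basmati rice: 175 g × 11/6 ÷ 28.35 g/oz ≈ 11 oz
butter: 2 stick × 11/6 × 113.5 g/stick ÷ 28.35 g/oz ≈ 15 oz
plain yogurt: (3 cup + 8 tbsp = 3.5 cup) × 11/6 × 245 g/cup ≈ 1572 g

chicken stock: 55 tbsp; basmati rice: 11 oz; butter: 15 oz; plain yogurt: 1572 g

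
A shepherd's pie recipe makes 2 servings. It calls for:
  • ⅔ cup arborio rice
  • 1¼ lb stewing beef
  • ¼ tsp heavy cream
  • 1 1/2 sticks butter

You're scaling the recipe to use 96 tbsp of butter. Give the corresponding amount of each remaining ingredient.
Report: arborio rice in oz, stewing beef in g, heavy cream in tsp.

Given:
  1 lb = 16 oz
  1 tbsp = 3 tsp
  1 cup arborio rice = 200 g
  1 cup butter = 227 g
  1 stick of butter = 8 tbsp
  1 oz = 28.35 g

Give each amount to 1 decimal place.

The original recipe has 12 tbsp of butter, so the scaling factor is 96 ÷ 12 = 8.
arborio rice: 2/3 cup × 8 × 200 g/cup ÷ 28.35 g/oz ≈ 37.6 oz
stewing beef: 1.25 lb × 8 × 16 oz/lb × 28.35 g/oz = 4536.0 g
heavy cream: 0.25 tsp × 8 = 2.0 tsp

arborio rice: 37.6 oz; stewing beef: 4536.0 g; heavy cream: 2.0 tsp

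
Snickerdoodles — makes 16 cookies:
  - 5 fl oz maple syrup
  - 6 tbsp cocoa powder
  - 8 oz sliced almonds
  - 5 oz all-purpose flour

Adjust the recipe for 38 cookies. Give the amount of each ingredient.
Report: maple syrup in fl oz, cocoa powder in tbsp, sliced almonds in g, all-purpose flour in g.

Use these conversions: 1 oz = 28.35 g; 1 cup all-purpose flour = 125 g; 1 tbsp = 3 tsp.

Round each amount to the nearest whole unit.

maple syrup: 12 fl oz; cocoa powder: 14 tbsp; sliced almonds: 539 g; all-purpose flour: 337 g

Scaling factor: 38/16 = 19/8 = 2.375.
maple syrup: 5 fl oz × 19/8 ≈ 12 fl oz
cocoa powder: 6 tbsp × 19/8 ≈ 14 tbsp
sliced almonds: 8 oz × 19/8 × 28.35 g/oz ≈ 539 g
all-purpose flour: 5 oz × 19/8 × 28.35 g/oz ≈ 337 g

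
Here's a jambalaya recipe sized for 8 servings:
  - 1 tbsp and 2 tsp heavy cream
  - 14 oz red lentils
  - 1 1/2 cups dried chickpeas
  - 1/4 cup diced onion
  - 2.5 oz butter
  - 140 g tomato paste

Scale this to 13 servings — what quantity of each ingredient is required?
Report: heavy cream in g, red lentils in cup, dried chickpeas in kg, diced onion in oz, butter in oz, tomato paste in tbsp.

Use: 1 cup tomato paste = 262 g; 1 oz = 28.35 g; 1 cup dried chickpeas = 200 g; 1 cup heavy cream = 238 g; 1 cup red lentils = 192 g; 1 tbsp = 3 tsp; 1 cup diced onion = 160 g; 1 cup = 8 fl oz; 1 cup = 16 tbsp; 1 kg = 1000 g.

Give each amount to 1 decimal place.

Scaling factor: 13/8 = 1.625.
heavy cream: (1 tbsp + 2 tsp = 5/3 tbsp) × 13/8 ÷ 16 tbsp/cup × 238 g/cup ≈ 40.3 g
red lentils: 14 oz × 13/8 × 28.35 g/oz ÷ 192 g/cup ≈ 3.4 cup
dried chickpeas: 1.5 cup × 13/8 × 200 g/cup ÷ 1000 g/kg ≈ 0.5 kg
diced onion: 0.25 cup × 13/8 × 160 g/cup ÷ 28.35 g/oz ≈ 2.3 oz
butter: 2.5 oz × 13/8 ≈ 4.1 oz
tomato paste: 140 g × 13/8 ÷ 262 g/cup × 16 tbsp/cup ≈ 13.9 tbsp

heavy cream: 40.3 g; red lentils: 3.4 cup; dried chickpeas: 0.5 kg; diced onion: 2.3 oz; butter: 4.1 oz; tomato paste: 13.9 tbsp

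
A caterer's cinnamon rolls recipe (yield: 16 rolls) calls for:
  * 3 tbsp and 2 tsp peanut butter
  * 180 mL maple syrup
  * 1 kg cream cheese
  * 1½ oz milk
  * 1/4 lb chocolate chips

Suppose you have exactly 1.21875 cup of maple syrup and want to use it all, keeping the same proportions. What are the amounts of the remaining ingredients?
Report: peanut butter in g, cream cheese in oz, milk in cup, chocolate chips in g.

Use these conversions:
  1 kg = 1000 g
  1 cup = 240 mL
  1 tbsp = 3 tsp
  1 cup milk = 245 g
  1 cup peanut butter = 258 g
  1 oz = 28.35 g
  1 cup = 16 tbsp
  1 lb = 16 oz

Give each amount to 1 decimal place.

The original recipe has 0.75 cup of maple syrup, so the scaling factor is 1.21875 ÷ 0.75 = 13/8 = 1.625.
peanut butter: (3 tbsp + 2 tsp = 11/3 tbsp) × 13/8 ÷ 16 tbsp/cup × 258 g/cup ≈ 96.1 g
cream cheese: 1 kg × 13/8 × 1000 g/kg ÷ 28.35 g/oz ≈ 57.3 oz
milk: 1.5 oz × 13/8 × 28.35 g/oz ÷ 245 g/cup ≈ 0.3 cup
chocolate chips: 0.25 lb × 13/8 × 16 oz/lb × 28.35 g/oz ≈ 184.3 g

peanut butter: 96.1 g; cream cheese: 57.3 oz; milk: 0.3 cup; chocolate chips: 184.3 g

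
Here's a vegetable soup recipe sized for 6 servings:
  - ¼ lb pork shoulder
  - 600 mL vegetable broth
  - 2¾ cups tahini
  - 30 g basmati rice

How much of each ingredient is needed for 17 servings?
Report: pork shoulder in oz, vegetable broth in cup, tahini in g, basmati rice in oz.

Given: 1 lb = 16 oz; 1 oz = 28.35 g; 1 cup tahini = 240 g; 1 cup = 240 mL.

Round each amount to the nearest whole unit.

pork shoulder: 11 oz; vegetable broth: 7 cup; tahini: 1870 g; basmati rice: 3 oz

Scaling factor: 17/6.
pork shoulder: 0.25 lb × 17/6 × 16 oz/lb ≈ 11 oz
vegetable broth: 600 mL × 17/6 ÷ 240 mL/cup ≈ 7 cup
tahini: 2.75 cup × 17/6 × 240 g/cup = 1870 g
basmati rice: 30 g × 17/6 ÷ 28.35 g/oz ≈ 3 oz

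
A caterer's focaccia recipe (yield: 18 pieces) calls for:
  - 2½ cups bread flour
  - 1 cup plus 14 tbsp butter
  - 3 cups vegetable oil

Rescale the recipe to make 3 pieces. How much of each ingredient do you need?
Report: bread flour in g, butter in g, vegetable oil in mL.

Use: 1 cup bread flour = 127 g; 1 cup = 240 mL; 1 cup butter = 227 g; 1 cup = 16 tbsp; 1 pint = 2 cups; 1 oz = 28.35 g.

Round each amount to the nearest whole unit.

bread flour: 53 g; butter: 71 g; vegetable oil: 120 mL

Scaling factor: 3/18 = 1/6.
bread flour: 2.5 cup × 1/6 × 127 g/cup ≈ 53 g
butter: (1 cup + 14 tbsp = 1.875 cup) × 1/6 × 227 g/cup ≈ 71 g
vegetable oil: 3 cup × 1/6 × 240 mL/cup = 120 mL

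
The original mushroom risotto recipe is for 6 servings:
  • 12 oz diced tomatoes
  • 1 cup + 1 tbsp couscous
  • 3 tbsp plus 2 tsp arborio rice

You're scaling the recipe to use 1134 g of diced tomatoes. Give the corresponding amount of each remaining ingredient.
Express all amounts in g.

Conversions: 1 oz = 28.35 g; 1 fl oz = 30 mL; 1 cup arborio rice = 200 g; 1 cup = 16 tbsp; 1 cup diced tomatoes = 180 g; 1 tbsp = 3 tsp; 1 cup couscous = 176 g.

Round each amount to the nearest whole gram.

couscous: 623 g; arborio rice: 153 g

The original recipe has 340.2 g of diced tomatoes, so the scaling factor is 1134 ÷ 340.2 = 10/3.
couscous: (1 cup + 1 tbsp = 1.0625 cup) × 10/3 × 176 g/cup ≈ 623 g
arborio rice: (3 tbsp + 2 tsp = 11/3 tbsp) × 10/3 ÷ 16 tbsp/cup × 200 g/cup ≈ 153 g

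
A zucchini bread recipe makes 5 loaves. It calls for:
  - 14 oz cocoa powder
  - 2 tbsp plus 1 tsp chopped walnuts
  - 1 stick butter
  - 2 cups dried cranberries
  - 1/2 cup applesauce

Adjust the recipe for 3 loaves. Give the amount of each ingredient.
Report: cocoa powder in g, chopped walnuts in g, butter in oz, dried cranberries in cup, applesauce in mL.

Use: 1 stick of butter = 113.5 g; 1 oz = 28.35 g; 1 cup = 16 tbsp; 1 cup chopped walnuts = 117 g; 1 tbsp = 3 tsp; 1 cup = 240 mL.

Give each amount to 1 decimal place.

Scaling factor: 3/5 = 0.6.
cocoa powder: 14 oz × 3/5 × 28.35 g/oz ≈ 238.1 g
chopped walnuts: (2 tbsp + 1 tsp = 7/3 tbsp) × 3/5 ÷ 16 tbsp/cup × 117 g/cup ≈ 10.2 g
butter: 1 stick × 3/5 × 113.5 g/stick ÷ 28.35 g/oz ≈ 2.4 oz
dried cranberries: 2 cup × 3/5 = 1.2 cup
applesauce: 0.5 cup × 3/5 × 240 mL/cup = 72.0 mL

cocoa powder: 238.1 g; chopped walnuts: 10.2 g; butter: 2.4 oz; dried cranberries: 1.2 cup; applesauce: 72.0 mL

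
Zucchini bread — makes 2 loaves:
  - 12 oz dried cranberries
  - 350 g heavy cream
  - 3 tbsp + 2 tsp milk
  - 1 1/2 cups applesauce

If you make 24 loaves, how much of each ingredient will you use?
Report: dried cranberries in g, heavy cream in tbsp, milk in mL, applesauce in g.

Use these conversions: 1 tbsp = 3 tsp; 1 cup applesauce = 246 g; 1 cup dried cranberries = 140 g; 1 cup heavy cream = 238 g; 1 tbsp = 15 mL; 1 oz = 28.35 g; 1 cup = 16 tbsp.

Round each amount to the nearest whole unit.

Scaling factor: 24/2 = 12.
dried cranberries: 12 oz × 12 × 28.35 g/oz ≈ 4082 g
heavy cream: 350 g × 12 ÷ 238 g/cup × 16 tbsp/cup ≈ 282 tbsp
milk: (3 tbsp + 2 tsp = 11/3 tbsp) × 12 × 15 mL/tbsp = 660 mL
applesauce: 1.5 cup × 12 × 246 g/cup = 4428 g

dried cranberries: 4082 g; heavy cream: 282 tbsp; milk: 660 mL; applesauce: 4428 g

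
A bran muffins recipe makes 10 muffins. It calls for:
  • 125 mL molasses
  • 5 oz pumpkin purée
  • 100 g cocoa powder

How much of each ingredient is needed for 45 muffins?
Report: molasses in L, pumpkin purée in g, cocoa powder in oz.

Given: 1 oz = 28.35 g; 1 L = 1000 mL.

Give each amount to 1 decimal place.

Scaling factor: 45/10 = 9/2 = 4.5.
molasses: 125 mL × 9/2 ÷ 1000 mL/L ≈ 0.6 L
pumpkin purée: 5 oz × 9/2 × 28.35 g/oz ≈ 637.9 g
cocoa powder: 100 g × 9/2 ÷ 28.35 g/oz ≈ 15.9 oz

molasses: 0.6 L; pumpkin purée: 637.9 g; cocoa powder: 15.9 oz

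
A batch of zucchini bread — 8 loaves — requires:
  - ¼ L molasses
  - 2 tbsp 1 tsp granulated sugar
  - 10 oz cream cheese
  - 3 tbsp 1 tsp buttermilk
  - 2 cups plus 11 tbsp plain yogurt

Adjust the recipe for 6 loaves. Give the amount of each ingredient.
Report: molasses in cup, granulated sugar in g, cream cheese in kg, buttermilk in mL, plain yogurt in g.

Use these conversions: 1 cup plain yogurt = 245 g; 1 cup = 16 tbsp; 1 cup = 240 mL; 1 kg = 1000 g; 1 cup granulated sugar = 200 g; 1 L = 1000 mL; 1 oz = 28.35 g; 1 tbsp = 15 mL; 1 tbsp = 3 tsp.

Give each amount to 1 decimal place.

molasses: 0.8 cup; granulated sugar: 21.9 g; cream cheese: 0.2 kg; buttermilk: 37.5 mL; plain yogurt: 493.8 g

Scaling factor: 6/8 = 3/4 = 0.75.
molasses: 0.25 L × 3/4 × 1000 mL/L ÷ 240 mL/cup ≈ 0.8 cup
granulated sugar: (2 tbsp + 1 tsp = 7/3 tbsp) × 3/4 ÷ 16 tbsp/cup × 200 g/cup ≈ 21.9 g
cream cheese: 10 oz × 3/4 × 28.35 g/oz ÷ 1000 g/kg ≈ 0.2 kg
buttermilk: (3 tbsp + 1 tsp = 10/3 tbsp) × 3/4 × 15 mL/tbsp = 37.5 mL
plain yogurt: (2 cup + 11 tbsp = 2.6875 cup) × 3/4 × 245 g/cup ≈ 493.8 g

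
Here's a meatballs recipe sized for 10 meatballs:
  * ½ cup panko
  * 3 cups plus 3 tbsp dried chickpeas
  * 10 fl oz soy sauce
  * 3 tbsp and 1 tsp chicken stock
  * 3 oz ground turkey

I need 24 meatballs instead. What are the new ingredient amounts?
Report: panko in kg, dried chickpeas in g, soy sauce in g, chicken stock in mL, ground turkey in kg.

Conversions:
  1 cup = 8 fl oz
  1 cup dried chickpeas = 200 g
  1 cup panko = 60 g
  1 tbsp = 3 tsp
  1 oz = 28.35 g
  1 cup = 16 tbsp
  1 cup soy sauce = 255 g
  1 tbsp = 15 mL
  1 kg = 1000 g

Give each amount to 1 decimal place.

panko: 0.1 kg; dried chickpeas: 1530.0 g; soy sauce: 765.0 g; chicken stock: 120.0 mL; ground turkey: 0.2 kg

Scaling factor: 24/10 = 12/5 = 2.4.
panko: 0.5 cup × 12/5 × 60 g/cup ÷ 1000 g/kg ≈ 0.1 kg
dried chickpeas: (3 cup + 3 tbsp = 3.1875 cup) × 12/5 × 200 g/cup = 1530.0 g
soy sauce: 10 fl oz × 12/5 ÷ 8 fl oz/cup × 255 g/cup = 765.0 g
chicken stock: (3 tbsp + 1 tsp = 10/3 tbsp) × 12/5 × 15 mL/tbsp = 120.0 mL
ground turkey: 3 oz × 12/5 × 28.35 g/oz ÷ 1000 g/kg ≈ 0.2 kg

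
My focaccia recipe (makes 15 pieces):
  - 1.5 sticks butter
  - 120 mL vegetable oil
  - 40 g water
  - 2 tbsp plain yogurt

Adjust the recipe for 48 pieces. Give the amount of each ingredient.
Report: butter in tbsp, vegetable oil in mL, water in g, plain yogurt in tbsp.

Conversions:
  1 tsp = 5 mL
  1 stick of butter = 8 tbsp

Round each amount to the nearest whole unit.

butter: 38 tbsp; vegetable oil: 384 mL; water: 128 g; plain yogurt: 6 tbsp

Scaling factor: 48/15 = 16/5 = 3.2.
butter: 1.5 stick × 16/5 × 8 tbsp/stick ≈ 38 tbsp
vegetable oil: 120 mL × 16/5 = 384 mL
water: 40 g × 16/5 = 128 g
plain yogurt: 2 tbsp × 16/5 ≈ 6 tbsp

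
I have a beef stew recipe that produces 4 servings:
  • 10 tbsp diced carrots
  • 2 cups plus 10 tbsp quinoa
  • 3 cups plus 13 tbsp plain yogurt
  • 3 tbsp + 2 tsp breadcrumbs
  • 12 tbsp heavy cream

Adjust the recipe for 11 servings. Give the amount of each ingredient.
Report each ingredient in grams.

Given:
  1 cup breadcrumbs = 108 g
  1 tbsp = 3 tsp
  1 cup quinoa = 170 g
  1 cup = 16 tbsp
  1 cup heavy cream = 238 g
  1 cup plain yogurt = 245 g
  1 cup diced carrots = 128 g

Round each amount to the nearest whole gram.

diced carrots: 220 g; quinoa: 1227 g; plain yogurt: 2569 g; breadcrumbs: 68 g; heavy cream: 491 g

Scaling factor: 11/4 = 2.75.
diced carrots: 10 tbsp × 11/4 ÷ 16 tbsp/cup × 128 g/cup = 220 g
quinoa: (2 cup + 10 tbsp = 2.625 cup) × 11/4 × 170 g/cup ≈ 1227 g
plain yogurt: (3 cup + 13 tbsp = 3.8125 cup) × 11/4 × 245 g/cup ≈ 2569 g
breadcrumbs: (3 tbsp + 2 tsp = 11/3 tbsp) × 11/4 ÷ 16 tbsp/cup × 108 g/cup ≈ 68 g
heavy cream: 12 tbsp × 11/4 ÷ 16 tbsp/cup × 238 g/cup ≈ 491 g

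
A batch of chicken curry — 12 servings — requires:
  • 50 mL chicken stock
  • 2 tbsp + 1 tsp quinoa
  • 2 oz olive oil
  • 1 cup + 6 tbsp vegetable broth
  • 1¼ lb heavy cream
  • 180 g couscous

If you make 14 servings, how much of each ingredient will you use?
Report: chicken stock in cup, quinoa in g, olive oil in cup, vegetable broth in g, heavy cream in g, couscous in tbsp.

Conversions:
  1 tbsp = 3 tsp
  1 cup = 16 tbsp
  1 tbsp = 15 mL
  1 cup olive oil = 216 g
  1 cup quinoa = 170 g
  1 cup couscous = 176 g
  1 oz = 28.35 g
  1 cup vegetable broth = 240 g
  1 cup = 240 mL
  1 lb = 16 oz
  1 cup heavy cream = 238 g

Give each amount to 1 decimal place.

chicken stock: 0.2 cup; quinoa: 28.9 g; olive oil: 0.3 cup; vegetable broth: 385.0 g; heavy cream: 661.5 g; couscous: 19.1 tbsp

Scaling factor: 14/12 = 7/6.
chicken stock: 50 mL × 7/6 ÷ 240 mL/cup ≈ 0.2 cup
quinoa: (2 tbsp + 1 tsp = 7/3 tbsp) × 7/6 ÷ 16 tbsp/cup × 170 g/cup ≈ 28.9 g
olive oil: 2 oz × 7/6 × 28.35 g/oz ÷ 216 g/cup ≈ 0.3 cup
vegetable broth: (1 cup + 6 tbsp = 1.375 cup) × 7/6 × 240 g/cup = 385.0 g
heavy cream: 1.25 lb × 7/6 × 16 oz/lb × 28.35 g/oz = 661.5 g
couscous: 180 g × 7/6 ÷ 176 g/cup × 16 tbsp/cup ≈ 19.1 tbsp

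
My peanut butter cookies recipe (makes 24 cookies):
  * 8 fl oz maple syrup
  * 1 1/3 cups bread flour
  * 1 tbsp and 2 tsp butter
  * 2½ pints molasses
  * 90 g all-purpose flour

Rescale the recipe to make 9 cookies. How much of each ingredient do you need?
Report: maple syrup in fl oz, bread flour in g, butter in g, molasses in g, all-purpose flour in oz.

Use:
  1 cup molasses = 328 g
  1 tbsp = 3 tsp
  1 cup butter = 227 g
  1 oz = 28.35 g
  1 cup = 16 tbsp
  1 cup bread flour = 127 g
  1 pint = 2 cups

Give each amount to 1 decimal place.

Scaling factor: 9/24 = 3/8 = 0.375.
maple syrup: 8 fl oz × 3/8 = 3.0 fl oz
bread flour: 4/3 cup × 3/8 × 127 g/cup = 63.5 g
butter: (1 tbsp + 2 tsp = 5/3 tbsp) × 3/8 ÷ 16 tbsp/cup × 227 g/cup ≈ 8.9 g
molasses: 2.5 pint × 3/8 × 2 cup/pint × 328 g/cup = 615.0 g
all-purpose flour: 90 g × 3/8 ÷ 28.35 g/oz ≈ 1.2 oz

maple syrup: 3.0 fl oz; bread flour: 63.5 g; butter: 8.9 g; molasses: 615.0 g; all-purpose flour: 1.2 oz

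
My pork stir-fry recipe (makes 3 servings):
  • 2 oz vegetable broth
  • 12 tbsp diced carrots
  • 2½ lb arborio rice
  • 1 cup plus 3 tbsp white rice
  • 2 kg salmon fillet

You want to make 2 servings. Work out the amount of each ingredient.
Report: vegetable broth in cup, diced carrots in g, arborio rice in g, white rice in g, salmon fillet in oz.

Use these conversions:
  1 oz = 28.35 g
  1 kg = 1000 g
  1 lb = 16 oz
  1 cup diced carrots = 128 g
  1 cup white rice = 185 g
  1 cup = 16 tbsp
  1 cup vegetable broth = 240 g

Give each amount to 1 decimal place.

vegetable broth: 0.2 cup; diced carrots: 64.0 g; arborio rice: 756.0 g; white rice: 146.5 g; salmon fillet: 47.0 oz

Scaling factor: 2/3.
vegetable broth: 2 oz × 2/3 × 28.35 g/oz ÷ 240 g/cup ≈ 0.2 cup
diced carrots: 12 tbsp × 2/3 ÷ 16 tbsp/cup × 128 g/cup = 64.0 g
arborio rice: 2.5 lb × 2/3 × 16 oz/lb × 28.35 g/oz = 756.0 g
white rice: (1 cup + 3 tbsp = 1.1875 cup) × 2/3 × 185 g/cup ≈ 146.5 g
salmon fillet: 2 kg × 2/3 × 1000 g/kg ÷ 28.35 g/oz ≈ 47.0 oz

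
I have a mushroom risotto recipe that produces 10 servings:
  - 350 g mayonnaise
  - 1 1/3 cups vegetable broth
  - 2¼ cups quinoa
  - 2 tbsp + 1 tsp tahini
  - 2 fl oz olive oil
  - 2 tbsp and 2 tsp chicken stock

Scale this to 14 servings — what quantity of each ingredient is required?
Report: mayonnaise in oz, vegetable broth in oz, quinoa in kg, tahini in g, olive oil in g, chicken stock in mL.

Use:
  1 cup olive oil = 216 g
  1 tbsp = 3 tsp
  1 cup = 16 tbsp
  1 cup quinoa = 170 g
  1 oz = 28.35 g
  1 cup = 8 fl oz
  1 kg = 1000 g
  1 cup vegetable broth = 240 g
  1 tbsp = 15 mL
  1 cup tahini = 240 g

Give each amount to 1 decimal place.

mayonnaise: 17.3 oz; vegetable broth: 15.8 oz; quinoa: 0.5 kg; tahini: 49.0 g; olive oil: 75.6 g; chicken stock: 56.0 mL

Scaling factor: 14/10 = 7/5 = 1.4.
mayonnaise: 350 g × 7/5 ÷ 28.35 g/oz ≈ 17.3 oz
vegetable broth: 4/3 cup × 7/5 × 240 g/cup ÷ 28.35 g/oz ≈ 15.8 oz
quinoa: 2.25 cup × 7/5 × 170 g/cup ÷ 1000 g/kg ≈ 0.5 kg
tahini: (2 tbsp + 1 tsp = 7/3 tbsp) × 7/5 ÷ 16 tbsp/cup × 240 g/cup = 49.0 g
olive oil: 2 fl oz × 7/5 ÷ 8 fl oz/cup × 216 g/cup = 75.6 g
chicken stock: (2 tbsp + 2 tsp = 8/3 tbsp) × 7/5 × 15 mL/tbsp = 56.0 mL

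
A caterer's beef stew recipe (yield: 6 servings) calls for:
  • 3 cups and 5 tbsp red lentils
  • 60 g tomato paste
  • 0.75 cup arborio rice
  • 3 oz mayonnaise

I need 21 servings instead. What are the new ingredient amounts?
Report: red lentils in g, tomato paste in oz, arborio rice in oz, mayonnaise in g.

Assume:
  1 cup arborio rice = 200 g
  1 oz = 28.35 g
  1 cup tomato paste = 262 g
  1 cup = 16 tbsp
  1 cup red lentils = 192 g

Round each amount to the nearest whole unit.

Scaling factor: 21/6 = 7/2 = 3.5.
red lentils: (3 cup + 5 tbsp = 3.3125 cup) × 7/2 × 192 g/cup = 2226 g
tomato paste: 60 g × 7/2 ÷ 28.35 g/oz ≈ 7 oz
arborio rice: 0.75 cup × 7/2 × 200 g/cup ÷ 28.35 g/oz ≈ 19 oz
mayonnaise: 3 oz × 7/2 × 28.35 g/oz ≈ 298 g

red lentils: 2226 g; tomato paste: 7 oz; arborio rice: 19 oz; mayonnaise: 298 g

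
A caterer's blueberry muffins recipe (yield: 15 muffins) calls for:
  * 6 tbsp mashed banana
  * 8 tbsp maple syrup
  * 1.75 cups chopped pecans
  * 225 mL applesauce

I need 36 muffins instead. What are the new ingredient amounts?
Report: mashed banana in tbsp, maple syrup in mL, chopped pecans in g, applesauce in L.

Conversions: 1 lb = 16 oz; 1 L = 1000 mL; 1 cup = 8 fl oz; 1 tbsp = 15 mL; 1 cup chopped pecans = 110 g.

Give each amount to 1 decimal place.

Scaling factor: 36/15 = 12/5 = 2.4.
mashed banana: 6 tbsp × 12/5 = 14.4 tbsp
maple syrup: 8 tbsp × 12/5 × 15 mL/tbsp = 288.0 mL
chopped pecans: 1.75 cup × 12/5 × 110 g/cup = 462.0 g
applesauce: 225 mL × 12/5 ÷ 1000 mL/L ≈ 0.5 L

mashed banana: 14.4 tbsp; maple syrup: 288.0 mL; chopped pecans: 462.0 g; applesauce: 0.5 L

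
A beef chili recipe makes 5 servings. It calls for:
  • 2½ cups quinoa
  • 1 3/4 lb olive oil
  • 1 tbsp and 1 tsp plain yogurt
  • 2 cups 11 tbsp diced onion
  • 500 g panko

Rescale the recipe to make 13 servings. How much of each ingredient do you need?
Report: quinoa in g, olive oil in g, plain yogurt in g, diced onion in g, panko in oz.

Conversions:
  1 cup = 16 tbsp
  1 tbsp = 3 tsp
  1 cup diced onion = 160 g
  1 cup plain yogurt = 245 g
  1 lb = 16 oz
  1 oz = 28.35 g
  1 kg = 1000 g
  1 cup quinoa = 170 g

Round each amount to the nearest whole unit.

Scaling factor: 13/5 = 2.6.
quinoa: 2.5 cup × 13/5 × 170 g/cup = 1105 g
olive oil: 1.75 lb × 13/5 × 16 oz/lb × 28.35 g/oz ≈ 2064 g
plain yogurt: (1 tbsp + 1 tsp = 4/3 tbsp) × 13/5 ÷ 16 tbsp/cup × 245 g/cup ≈ 53 g
diced onion: (2 cup + 11 tbsp = 2.6875 cup) × 13/5 × 160 g/cup = 1118 g
panko: 500 g × 13/5 ÷ 28.35 g/oz ≈ 46 oz

quinoa: 1105 g; olive oil: 2064 g; plain yogurt: 53 g; diced onion: 1118 g; panko: 46 oz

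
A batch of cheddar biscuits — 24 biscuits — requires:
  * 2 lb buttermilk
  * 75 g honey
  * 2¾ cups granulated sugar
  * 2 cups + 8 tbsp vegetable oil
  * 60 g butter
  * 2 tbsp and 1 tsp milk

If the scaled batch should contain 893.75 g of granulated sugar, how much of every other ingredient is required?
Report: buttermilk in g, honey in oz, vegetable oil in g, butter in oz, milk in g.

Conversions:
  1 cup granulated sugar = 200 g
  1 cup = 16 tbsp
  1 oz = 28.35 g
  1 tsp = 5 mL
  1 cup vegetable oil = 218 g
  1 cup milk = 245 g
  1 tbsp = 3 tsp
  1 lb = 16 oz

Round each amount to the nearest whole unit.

The original recipe has 550 g of granulated sugar, so the scaling factor is 893.75 ÷ 550 = 13/8 = 1.625.
buttermilk: 2 lb × 13/8 × 16 oz/lb × 28.35 g/oz ≈ 1474 g
honey: 75 g × 13/8 ÷ 28.35 g/oz ≈ 4 oz
vegetable oil: (2 cup + 8 tbsp = 2.5 cup) × 13/8 × 218 g/cup ≈ 886 g
butter: 60 g × 13/8 ÷ 28.35 g/oz ≈ 3 oz
milk: (2 tbsp + 1 tsp = 7/3 tbsp) × 13/8 ÷ 16 tbsp/cup × 245 g/cup ≈ 58 g

buttermilk: 1474 g; honey: 4 oz; vegetable oil: 886 g; butter: 3 oz; milk: 58 g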